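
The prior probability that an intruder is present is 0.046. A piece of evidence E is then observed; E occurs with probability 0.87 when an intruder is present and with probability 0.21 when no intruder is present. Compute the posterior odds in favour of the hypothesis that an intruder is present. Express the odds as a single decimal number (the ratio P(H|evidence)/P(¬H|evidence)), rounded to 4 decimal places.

Posterior odds ≈ 0.1998

Prior odds = 0.046/(1−0.046) = 0.048218. In log-odds, ln(0.048218) = -3.0320.
Add log likelihood ratio: ln(4.1429) = 1.4214.
Posterior log-odds = -1.6106, so posterior odds = exp(-1.6106) = 0.19976.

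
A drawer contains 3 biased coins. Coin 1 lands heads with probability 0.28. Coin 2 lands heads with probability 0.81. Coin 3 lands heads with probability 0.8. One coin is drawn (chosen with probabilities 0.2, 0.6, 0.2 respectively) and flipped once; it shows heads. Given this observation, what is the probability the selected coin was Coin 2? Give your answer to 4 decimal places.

Tabulate prior·likelihood by source: [1] prior 0.2, lik 0.28, product 0.05600; [2] prior 0.6, lik 0.81, product 0.4860; [3] prior 0.2, lik 0.8, product 0.1600.
Normalizing constant = 0.70200; the posterior for Coin 2 is its product over the sum, 0.4860/0.70200 = 0.6923.

Posterior probability ≈ 0.6923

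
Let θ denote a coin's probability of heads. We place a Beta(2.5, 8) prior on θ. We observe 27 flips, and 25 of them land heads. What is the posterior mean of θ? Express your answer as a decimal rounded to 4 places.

The binomial likelihood is conjugate to the Beta prior: with 25 successes and 2 failures, the posterior is Beta(2.5+25, 8+2) = Beta(27.5, 10).
E[θ | data] = 27.5/(27.5+10) = 0.7333.

Posterior mean ≈ 0.7333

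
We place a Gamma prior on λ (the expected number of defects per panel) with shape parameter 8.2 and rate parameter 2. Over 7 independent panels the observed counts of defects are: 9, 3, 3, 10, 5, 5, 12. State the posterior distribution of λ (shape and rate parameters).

Total count ∑xᵢ = 47 over n = 7 panels.
Gamma is conjugate to the Poisson likelihood: posterior is Gamma(shape = 8.2+47 = 55.2, rate = 2+7 = 9).

Posterior: Gamma(shape=55.2, rate=9)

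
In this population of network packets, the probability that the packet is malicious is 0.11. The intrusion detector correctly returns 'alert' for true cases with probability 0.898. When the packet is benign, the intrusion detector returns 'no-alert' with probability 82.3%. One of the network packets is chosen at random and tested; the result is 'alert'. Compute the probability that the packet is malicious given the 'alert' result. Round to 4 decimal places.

P(H | E) ≈ 0.3854

Let H be the event that the packet is malicious. P(H) = 0.11, so P(¬H) = 0.89. With E the 'alert' result, P(E|H) = 0.898 and P(E|¬H) = 0.177.
P(E) = 0.898·0.11 + 0.177·0.89 = 0.098780 + 0.15753 = 0.25631.
By Bayes' theorem, P(H|E) = 0.098780 / 0.25631 = 0.3854.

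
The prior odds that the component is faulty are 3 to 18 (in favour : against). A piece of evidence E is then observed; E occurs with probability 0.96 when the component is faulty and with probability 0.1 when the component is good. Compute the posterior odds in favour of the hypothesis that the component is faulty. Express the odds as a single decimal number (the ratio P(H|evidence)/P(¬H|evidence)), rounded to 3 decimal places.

Posterior odds ≈ 1.600

Prior odds = 3/18 = 0.16667. In log-odds, ln(0.16667) = -1.7918.
Add log likelihood ratio: ln(9.6000) = 2.2618.
Posterior log-odds = 0.47000, so posterior odds = exp(0.47000) = 1.6000.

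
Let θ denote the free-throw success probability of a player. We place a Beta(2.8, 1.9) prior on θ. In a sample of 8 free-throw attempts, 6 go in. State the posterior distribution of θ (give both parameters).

Posterior: Beta(8.8, 3.9)

The binomial likelihood is conjugate to the Beta prior: with 6 successes and 2 failures, the posterior is Beta(2.8+6, 1.9+2) = Beta(8.8, 3.9).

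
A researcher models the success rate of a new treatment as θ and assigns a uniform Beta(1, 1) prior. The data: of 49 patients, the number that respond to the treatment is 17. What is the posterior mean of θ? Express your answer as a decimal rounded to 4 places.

Posterior mean ≈ 0.3529

Observing 17 successes and 32 failures updates Beta(1, 1) by adding the success and failure counts to the two shape parameters: α = 1+17 = 18, β = 1+32 = 33.
E[θ | data] = 18/(18+33) = 0.3529.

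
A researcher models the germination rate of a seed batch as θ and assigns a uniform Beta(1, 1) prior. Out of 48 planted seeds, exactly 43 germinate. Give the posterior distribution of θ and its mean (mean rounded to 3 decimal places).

Posterior: Beta(44, 6); mean ≈ 0.880

Observing 43 successes and 5 failures updates Beta(1, 1) by adding the success and failure counts to the two shape parameters: α = 1+43 = 44, β = 1+5 = 6.
Posterior mean = α/(α+β) = 44/50 = 0.880.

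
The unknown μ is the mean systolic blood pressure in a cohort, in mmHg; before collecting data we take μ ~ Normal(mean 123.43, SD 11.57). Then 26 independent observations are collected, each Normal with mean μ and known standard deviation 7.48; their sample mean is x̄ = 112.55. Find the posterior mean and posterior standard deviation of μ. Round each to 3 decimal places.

With known σ, the Normal prior is conjugate. Weight on the data is w = (n/σ²)/(n/σ² + 1/τ₀²) = 0.464697/(0.464697+0.00747022) = 0.98418.
Posterior mean = w·x̄ + (1−w)·μ₀ = 0.98418·112.55 + 0.015821·123.43 = 112.722. Posterior variance = 1/(0.464697+0.00747022) = 2.11789, so SD = 1.455.

Posterior mean ≈ 112.722; posterior SD ≈ 1.455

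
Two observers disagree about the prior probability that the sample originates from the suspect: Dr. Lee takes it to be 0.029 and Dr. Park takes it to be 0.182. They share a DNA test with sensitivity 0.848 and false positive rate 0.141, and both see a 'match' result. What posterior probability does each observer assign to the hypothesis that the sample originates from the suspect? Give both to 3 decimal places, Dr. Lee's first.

Dr. Lee: 0.152; Dr. Park: 0.572

P('+'|H) = 0.848, P('+'|¬H) = 0.141.
Dr. Lee: numerator 0.848·0.029 = 0.024592; evidence = 0.024592+0.141·0.971 = 0.16150; posterior = 0.152.
Dr. Park: numerator 0.848·0.182 = 0.15434; evidence = 0.15434+0.141·0.818 = 0.26967; posterior = 0.572.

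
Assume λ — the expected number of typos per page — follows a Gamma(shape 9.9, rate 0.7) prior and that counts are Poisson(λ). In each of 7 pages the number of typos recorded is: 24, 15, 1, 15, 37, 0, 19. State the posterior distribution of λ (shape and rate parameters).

Posterior: Gamma(shape=120.9, rate=7.7)

Total count ∑xᵢ = 111 over n = 7 pages.
Gamma is conjugate to the Poisson likelihood: posterior is Gamma(shape = 9.9+111 = 120.9, rate = 0.7+7 = 7.7).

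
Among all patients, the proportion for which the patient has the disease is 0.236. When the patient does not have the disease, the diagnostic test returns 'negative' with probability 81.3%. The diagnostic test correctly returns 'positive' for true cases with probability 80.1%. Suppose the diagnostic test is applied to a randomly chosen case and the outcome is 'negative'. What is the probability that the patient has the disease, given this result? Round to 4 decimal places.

Let H be the event that the patient has the disease. P(H) = 0.236, so P(¬H) = 0.764. With E the 'negative' result, P(E|H) = 0.199 and P(E|¬H) = 0.813.
P(E) = 0.199·0.236 + 0.813·0.764 = 0.046964 + 0.62113 = 0.66810.
By Bayes' theorem, P(H|E) = 0.046964 / 0.66810 = 0.0703.

P(H | E) ≈ 0.0703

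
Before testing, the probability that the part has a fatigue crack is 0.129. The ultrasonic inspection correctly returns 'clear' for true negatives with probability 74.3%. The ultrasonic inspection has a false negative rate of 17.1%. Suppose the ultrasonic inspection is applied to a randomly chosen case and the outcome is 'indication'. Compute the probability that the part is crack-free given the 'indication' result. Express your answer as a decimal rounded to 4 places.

Let H be the event that the part has a fatigue crack. P(H) = 0.129, so P(¬H) = 0.871. With E the 'indication' result, P(E|H) = 0.829 and P(E|¬H) = 0.257.
P(E) = 0.829·0.129 + 0.257·0.871 = 0.10694 + 0.22385 = 0.33079.
By Bayes' theorem, P(H|E) = 0.10694 / 0.33079 = 0.3233. Hence P(¬H|E) = 1 − 0.3233 = 0.6767.

P(¬H | E) ≈ 0.6767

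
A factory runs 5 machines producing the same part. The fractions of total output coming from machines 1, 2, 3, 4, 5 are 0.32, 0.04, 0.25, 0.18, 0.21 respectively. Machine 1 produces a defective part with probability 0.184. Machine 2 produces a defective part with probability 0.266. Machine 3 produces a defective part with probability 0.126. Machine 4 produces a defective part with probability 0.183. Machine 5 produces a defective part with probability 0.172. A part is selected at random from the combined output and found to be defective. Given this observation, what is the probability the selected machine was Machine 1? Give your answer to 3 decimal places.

Posterior probability ≈ 0.346

P(defective|M1) = 0.184; P(defective|M2) = 0.266; P(defective|M3) = 0.126; P(defective|M4) = 0.183; P(defective|M5) = 0.172.
Prior × likelihood for each source: 0.32·0.184=0.05888, 0.04·0.266=0.01064, 0.25·0.126=0.03150, 0.18·0.183=0.03294, 0.21·0.172=0.03612. Summing gives P(defective) = 0.17008.
P(Machine 1 | defective) = 0.05888 / 0.17008 = 0.346.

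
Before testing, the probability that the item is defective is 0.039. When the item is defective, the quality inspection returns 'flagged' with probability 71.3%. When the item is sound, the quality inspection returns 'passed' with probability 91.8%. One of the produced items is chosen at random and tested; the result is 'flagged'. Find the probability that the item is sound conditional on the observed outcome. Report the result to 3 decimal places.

Let H be the event that the item is defective. P(H) = 0.039, so P(¬H) = 0.961. With E the 'flagged' result, P(E|H) = 0.713 and P(E|¬H) = 0.082.
P(E) = 0.713·0.039 + 0.082·0.961 = 0.027807 + 0.078802 = 0.10661.
By Bayes' theorem, P(H|E) = 0.027807 / 0.10661 = 0.261. Hence P(¬H|E) = 1 − 0.261 = 0.739.

P(¬H | E) ≈ 0.739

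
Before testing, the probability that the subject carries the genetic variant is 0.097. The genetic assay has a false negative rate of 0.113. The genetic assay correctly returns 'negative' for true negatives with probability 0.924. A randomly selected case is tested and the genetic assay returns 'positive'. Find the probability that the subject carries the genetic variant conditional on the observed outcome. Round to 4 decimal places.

Let H be the event that the subject carries the genetic variant. P(H) = 0.097, so P(¬H) = 0.903. With E the 'positive' result, P(E|H) = 0.887 and P(E|¬H) = 0.076.
P(E) = 0.887·0.097 + 0.076·0.903 = 0.086039 + 0.068628 = 0.15467.
By Bayes' theorem, P(H|E) = 0.086039 / 0.15467 = 0.5563.

P(H | E) ≈ 0.5563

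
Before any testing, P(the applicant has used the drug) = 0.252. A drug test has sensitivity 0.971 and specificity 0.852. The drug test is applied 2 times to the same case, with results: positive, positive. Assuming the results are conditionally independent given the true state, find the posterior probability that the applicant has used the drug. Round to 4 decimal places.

Posterior P(H) ≈ 0.9355

With H the event that the applicant has used the drug, the joint likelihood of the observed sequence is P(data|H) = 0.971·0.971 = 0.94284 and P(data|¬H) = 0.148·0.148 = 0.021904.
Bayes: P(H|data) = 0.252·0.94284 / (0.252·0.94284 + 0.748·0.021904) = 0.23760/0.25398 = 0.9355.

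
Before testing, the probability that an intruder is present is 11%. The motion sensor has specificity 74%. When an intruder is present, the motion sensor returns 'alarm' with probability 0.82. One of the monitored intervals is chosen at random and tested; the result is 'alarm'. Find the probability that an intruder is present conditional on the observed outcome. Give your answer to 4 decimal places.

P(H | E) ≈ 0.2805

Let H be the event that an intruder is present. P(H) = 0.11, so P(¬H) = 0.89. With E the 'alarm' result, P(E|H) = 0.82 and P(E|¬H) = 0.26.
P(E) = 0.82·0.11 + 0.26·0.89 = 0.090200 + 0.23140 = 0.32160.
By Bayes' theorem, P(H|E) = 0.090200 / 0.32160 = 0.2805.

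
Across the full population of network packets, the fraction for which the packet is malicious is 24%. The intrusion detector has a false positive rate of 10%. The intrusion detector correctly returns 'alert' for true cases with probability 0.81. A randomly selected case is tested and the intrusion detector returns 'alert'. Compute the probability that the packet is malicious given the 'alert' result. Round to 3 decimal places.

P(H | E) ≈ 0.719

Let H be the event that the packet is malicious. P(H) = 0.24, so P(¬H) = 0.76. With E the 'alert' result, P(E|H) = 0.81 and P(E|¬H) = 0.1.
P(E) = 0.81·0.24 + 0.1·0.76 = 0.19440 + 0.076000 = 0.27040.
By Bayes' theorem, P(H|E) = 0.19440 / 0.27040 = 0.719.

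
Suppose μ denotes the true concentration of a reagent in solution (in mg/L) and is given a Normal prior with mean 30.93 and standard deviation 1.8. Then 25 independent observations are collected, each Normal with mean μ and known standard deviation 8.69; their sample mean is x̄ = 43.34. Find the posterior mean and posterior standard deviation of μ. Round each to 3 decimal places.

With known σ, the Normal prior is conjugate. Weight on the data is w = (n/σ²)/(n/σ² + 1/τ₀²) = 0.331055/(0.331055+0.308642) = 0.51752.
Posterior mean = w·x̄ + (1−w)·μ₀ = 0.51752·43.34 + 0.48248·30.93 = 37.352. Posterior variance = 1/(0.331055+0.308642) = 1.56324, so SD = 1.250.

Posterior mean ≈ 37.352; posterior SD ≈ 1.250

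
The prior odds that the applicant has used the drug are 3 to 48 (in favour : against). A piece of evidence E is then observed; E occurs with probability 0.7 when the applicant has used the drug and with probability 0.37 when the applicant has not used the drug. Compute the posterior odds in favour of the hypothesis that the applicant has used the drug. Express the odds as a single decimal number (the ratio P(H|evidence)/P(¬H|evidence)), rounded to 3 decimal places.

Prior odds = 3/48 = 0.062500. In log-odds, ln(0.062500) = -2.7726.
Add log likelihood ratio: ln(1.8919) = 0.63758.
Posterior log-odds = -2.1350, so posterior odds = exp(-2.1350) = 0.11824.

Posterior odds ≈ 0.118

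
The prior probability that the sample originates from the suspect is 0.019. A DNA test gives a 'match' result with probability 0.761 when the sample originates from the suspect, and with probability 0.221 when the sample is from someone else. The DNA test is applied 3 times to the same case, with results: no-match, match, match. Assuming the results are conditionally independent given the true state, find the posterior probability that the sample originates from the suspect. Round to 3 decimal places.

Posterior P(H) ≈ 0.066

With H the event that the sample originates from the suspect, the joint likelihood of the observed sequence is P(data|H) = 0.239·0.761·0.761 = 0.13841 and P(data|¬H) = 0.779·0.221·0.221 = 0.038047.
Bayes: P(H|data) = 0.019·0.13841 / (0.019·0.13841 + 0.981·0.038047) = 0.0026298/0.039954 = 0.0658.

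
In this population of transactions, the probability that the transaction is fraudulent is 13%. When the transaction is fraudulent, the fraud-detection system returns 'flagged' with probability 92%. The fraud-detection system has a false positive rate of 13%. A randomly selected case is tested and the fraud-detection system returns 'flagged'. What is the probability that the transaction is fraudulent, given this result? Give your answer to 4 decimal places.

P(H | E) ≈ 0.5140

Let H be the event that the transaction is fraudulent. P(H) = 0.13, so P(¬H) = 0.87. With E the 'flagged' result, P(E|H) = 0.92 and P(E|¬H) = 0.13.
P(E) = 0.92·0.13 + 0.13·0.87 = 0.11960 + 0.11310 = 0.23270.
By Bayes' theorem, P(H|E) = 0.11960 / 0.23270 = 0.5140.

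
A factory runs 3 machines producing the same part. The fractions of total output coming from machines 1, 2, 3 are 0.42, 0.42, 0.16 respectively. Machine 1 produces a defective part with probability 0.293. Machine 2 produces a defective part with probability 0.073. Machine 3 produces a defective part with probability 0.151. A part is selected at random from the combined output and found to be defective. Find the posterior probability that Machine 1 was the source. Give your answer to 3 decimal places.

Tabulate prior·likelihood by source: [1] prior 0.42, lik 0.293, product 0.1231; [2] prior 0.42, lik 0.073, product 0.03066; [3] prior 0.16, lik 0.151, product 0.02416.
Normalizing constant = 0.17788; the posterior for Machine 1 is its product over the sum, 0.1231/0.17788 = 0.692.

Posterior probability ≈ 0.692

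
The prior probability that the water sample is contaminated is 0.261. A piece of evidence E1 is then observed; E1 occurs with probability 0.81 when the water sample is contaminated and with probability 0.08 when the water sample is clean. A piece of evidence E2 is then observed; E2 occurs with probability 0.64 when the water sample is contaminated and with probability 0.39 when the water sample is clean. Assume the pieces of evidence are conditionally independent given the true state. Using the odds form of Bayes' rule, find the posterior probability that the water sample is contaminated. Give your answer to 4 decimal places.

Posterior probability ≈ 0.8544

Prior odds = 0.261/(1−0.261) = 0.35318.
Likelihood ratio for E1 = 0.81/0.08 = 10.125.
Likelihood ratio for E2 = 0.64/0.39 = 1.6410.
Posterior odds = prior odds × LR₁ × LR₂ = 5.8682.
Posterior probability = odds/(1+odds) = 5.8682/6.8682 = 0.8544.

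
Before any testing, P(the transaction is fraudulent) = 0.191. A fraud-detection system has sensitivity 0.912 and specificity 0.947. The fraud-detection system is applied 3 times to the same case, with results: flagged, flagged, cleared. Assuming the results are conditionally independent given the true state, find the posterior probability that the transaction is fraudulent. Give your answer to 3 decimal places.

Let H be the event that the transaction is fraudulent; start with P(H) = 0.191. P('flagged'|H) = 0.912, P('flagged'|¬H) = 0.053.
Update on result 1 ('flagged'): P(H) ← 0.912·0.1910 / (0.912·0.1910 + 0.053·0.8090) = 0.17419/0.21707 = 0.8025.
Update on result 2 ('flagged'): P(H) ← 0.912·0.8025 / (0.912·0.8025 + 0.053·0.1975) = 0.73186/0.74232 = 0.9859.
Update on result 3 ('cleared'): P(H) ← 0.088·0.9859 / (0.088·0.9859 + 0.947·0.0141) = 0.086759/0.10011 = 0.8666.

Posterior P(H) ≈ 0.867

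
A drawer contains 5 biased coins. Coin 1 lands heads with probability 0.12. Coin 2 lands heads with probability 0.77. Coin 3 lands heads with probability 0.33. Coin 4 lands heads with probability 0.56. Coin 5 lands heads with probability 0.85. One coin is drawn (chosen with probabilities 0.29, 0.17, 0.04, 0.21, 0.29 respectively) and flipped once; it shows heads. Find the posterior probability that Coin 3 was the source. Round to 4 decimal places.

Tabulate prior·likelihood by source: [1] prior 0.29, lik 0.12, product 0.03480; [2] prior 0.17, lik 0.77, product 0.1309; [3] prior 0.04, lik 0.33, product 0.01320; [4] prior 0.21, lik 0.56, product 0.1176; [5] prior 0.29, lik 0.85, product 0.2465.
Normalizing constant = 0.54300; the posterior for Coin 3 is its product over the sum, 0.01320/0.54300 = 0.0243.

Posterior probability ≈ 0.0243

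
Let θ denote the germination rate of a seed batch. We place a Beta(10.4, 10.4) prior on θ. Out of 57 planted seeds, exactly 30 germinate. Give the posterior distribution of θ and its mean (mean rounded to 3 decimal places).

Posterior: Beta(40.4, 37.4); mean ≈ 0.519

Observing 30 successes and 27 failures updates Beta(10.4, 10.4) by adding the success and failure counts to the two shape parameters: α = 10.4+30 = 40.4, β = 10.4+27 = 37.4.
E[θ | data] = 40.4/(40.4+37.4) = 0.519.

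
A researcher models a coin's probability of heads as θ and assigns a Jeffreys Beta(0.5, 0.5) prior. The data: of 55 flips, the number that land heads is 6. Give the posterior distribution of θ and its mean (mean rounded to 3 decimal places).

Posterior: Beta(6.5, 49.5); mean ≈ 0.116

Observing 6 successes and 49 failures updates Beta(0.5, 0.5) by adding the success and failure counts to the two shape parameters: α = 0.5+6 = 6.5, β = 0.5+49 = 49.5.
E[θ | data] = 6.5/(6.5+49.5) = 0.116.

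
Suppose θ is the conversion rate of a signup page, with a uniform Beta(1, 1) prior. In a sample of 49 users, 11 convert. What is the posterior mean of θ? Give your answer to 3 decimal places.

The binomial likelihood is conjugate to the Beta prior: with 11 successes and 38 failures, the posterior is Beta(1+11, 1+38) = Beta(12, 39).
Posterior mean = α/(α+β) = 12/51 = 0.235.

Posterior mean ≈ 0.235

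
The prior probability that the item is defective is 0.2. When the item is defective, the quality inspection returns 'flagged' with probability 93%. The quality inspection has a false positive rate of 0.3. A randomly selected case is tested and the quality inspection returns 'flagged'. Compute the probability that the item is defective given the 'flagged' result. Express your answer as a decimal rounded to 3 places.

P(H | E) ≈ 0.437

Write H for 'the item is defective'. Prior odds H:¬H = 0.2/0.8 = 0.25000. For the 'flagged' outcome, the likelihood ratio is 0.93/0.3 = 3.1000.
Posterior odds = 0.25000 × 3.1000 = 0.77500, so P(H|E) = 0.77500/(1+0.77500) = 0.437.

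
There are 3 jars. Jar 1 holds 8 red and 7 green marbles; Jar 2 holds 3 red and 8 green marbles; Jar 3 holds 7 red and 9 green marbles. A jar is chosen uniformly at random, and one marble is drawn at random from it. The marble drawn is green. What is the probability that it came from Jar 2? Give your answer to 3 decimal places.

P(green|Jar 1) = 0.4667; P(green|Jar 2) = 0.7273; P(green|Jar 3) = 0.5625.
Prior × likelihood for each source: 0.333333·0.4667=0.1556, 0.333333·0.7273=0.2424, 0.333333·0.5625=0.1875. Summing gives P(green) = 0.58548.
P(Jar 2 | green) = 0.2424 / 0.58548 = 0.414.

Posterior probability ≈ 0.414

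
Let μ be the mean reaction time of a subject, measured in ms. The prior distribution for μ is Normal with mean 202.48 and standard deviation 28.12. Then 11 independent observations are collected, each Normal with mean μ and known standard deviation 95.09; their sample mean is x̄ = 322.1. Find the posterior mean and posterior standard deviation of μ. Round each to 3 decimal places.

Posterior mean ≈ 261.130; posterior SD ≈ 20.076

Prior precision 1/τ₀² = 1/28.12² = 0.00126465; data precision n/σ² = 11/95.09² = 0.00121653.
Posterior precision = 0.00126465 + 0.00121653 = 0.00248118, giving posterior SD = 1/√0.00248118 = 20.076.
Posterior mean = (0.00126465·202.48 + 0.00121653·322.1) / 0.00248118 = 261.130.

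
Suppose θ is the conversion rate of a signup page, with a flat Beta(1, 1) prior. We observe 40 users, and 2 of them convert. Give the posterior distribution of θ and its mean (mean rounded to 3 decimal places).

Posterior: Beta(3, 39); mean ≈ 0.071

Observing 2 successes and 38 failures updates Beta(1, 1) by adding the success and failure counts to the two shape parameters: α = 1+2 = 3, β = 1+38 = 39.
Posterior mean = α/(α+β) = 3/42 = 0.071.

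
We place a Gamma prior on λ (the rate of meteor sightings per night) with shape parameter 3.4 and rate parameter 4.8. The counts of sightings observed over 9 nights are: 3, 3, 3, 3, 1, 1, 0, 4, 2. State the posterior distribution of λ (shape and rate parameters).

The Poisson likelihood adds the total count to the shape and the number of exposure periods to the rate. Here ∑xᵢ = 20 and n = 9, so shape 3.4→23.4 and rate 4.8→13.8.

Posterior: Gamma(shape=23.4, rate=13.8)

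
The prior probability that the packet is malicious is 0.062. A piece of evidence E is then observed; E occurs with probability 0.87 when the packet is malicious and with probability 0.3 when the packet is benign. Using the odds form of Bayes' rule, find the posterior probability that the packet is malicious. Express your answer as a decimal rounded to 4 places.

Posterior probability ≈ 0.1609

Prior odds = 0.062/(1−0.062) = 0.066098.
Likelihood ratio for E = 0.87/0.3 = 2.9000.
Posterior odds = prior odds × LR = 0.19168.
Posterior probability = odds/(1+odds) = 0.19168/1.1917 = 0.1609.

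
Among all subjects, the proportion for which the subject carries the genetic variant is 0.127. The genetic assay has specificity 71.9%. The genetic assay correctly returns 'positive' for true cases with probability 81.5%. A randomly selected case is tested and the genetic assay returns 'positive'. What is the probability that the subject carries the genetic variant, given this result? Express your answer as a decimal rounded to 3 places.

Let H be the event that the subject carries the genetic variant. P(H) = 0.127, so P(¬H) = 0.873. With E the 'positive' result, P(E|H) = 0.815 and P(E|¬H) = 0.281.
P(E) = 0.815·0.127 + 0.281·0.873 = 0.10350 + 0.24531 = 0.34882.
By Bayes' theorem, P(H|E) = 0.10350 / 0.34882 = 0.297.

P(H | E) ≈ 0.297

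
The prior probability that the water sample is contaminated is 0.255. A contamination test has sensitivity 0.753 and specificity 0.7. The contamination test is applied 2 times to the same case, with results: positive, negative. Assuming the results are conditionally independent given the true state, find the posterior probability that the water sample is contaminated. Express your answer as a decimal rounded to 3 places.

Let H be the event that the water sample is contaminated; start with P(H) = 0.255. P('positive'|H) = 0.753, P('positive'|¬H) = 0.3.
Update on result 1 ('positive'): P(H) ← 0.753·0.2550 / (0.753·0.2550 + 0.3·0.7450) = 0.19201/0.41551 = 0.4621.
Update on result 2 ('negative'): P(H) ← 0.247·0.4621 / (0.247·0.4621 + 0.7·0.5379) = 0.11414/0.49066 = 0.2326.

Posterior P(H) ≈ 0.233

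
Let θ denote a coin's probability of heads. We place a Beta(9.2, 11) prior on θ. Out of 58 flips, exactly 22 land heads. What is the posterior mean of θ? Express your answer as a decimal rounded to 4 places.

Posterior mean ≈ 0.3990

Observing 22 successes and 36 failures updates Beta(9.2, 11) by adding the success and failure counts to the two shape parameters: α = 9.2+22 = 31.2, β = 11+36 = 47.
E[θ | data] = 31.2/(31.2+47) = 0.3990.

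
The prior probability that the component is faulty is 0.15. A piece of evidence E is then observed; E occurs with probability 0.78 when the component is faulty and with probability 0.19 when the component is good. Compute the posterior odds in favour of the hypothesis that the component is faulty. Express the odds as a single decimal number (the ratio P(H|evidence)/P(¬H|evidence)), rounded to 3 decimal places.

Posterior odds ≈ 0.724

Prior odds = 0.15/(1−0.15) = 0.17647. In log-odds, ln(0.17647) = -1.7346.
Add log likelihood ratio: ln(4.1053) = 1.4123.
Posterior log-odds = -0.32233, so posterior odds = exp(-0.32233) = 0.72446.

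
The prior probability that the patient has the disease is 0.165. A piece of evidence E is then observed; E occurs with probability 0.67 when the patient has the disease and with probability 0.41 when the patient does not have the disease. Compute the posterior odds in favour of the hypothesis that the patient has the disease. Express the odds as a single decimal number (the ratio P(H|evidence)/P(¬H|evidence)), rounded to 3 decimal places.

Prior odds = 0.165/(1−0.165) = 0.19760.
Likelihood ratio for E = 0.67/0.41 = 1.6341.
Posterior odds = prior odds × LR = 0.32292.

Posterior odds ≈ 0.323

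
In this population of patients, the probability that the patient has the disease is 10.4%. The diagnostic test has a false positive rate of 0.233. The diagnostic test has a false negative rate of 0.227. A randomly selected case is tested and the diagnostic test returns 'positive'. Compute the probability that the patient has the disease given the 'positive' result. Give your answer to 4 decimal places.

Write H for 'the patient has the disease'. Prior odds H:¬H = 0.104/0.896 = 0.11607. For the 'positive' outcome, the likelihood ratio is 0.773/0.233 = 3.3176.
Posterior odds = 0.11607 × 3.3176 = 0.38508, so P(H|E) = 0.38508/(1+0.38508) = 0.2780.

P(H | E) ≈ 0.2780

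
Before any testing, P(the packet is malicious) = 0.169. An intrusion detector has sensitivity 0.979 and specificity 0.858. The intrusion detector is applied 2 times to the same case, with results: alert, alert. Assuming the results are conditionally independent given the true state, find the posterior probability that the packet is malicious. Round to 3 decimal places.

Posterior P(H) ≈ 0.906

Let H be the event that the packet is malicious; start with P(H) = 0.169. P('alert'|H) = 0.979, P('alert'|¬H) = 0.142.
Update on result 1 ('alert'): P(H) ← 0.979·0.1690 / (0.979·0.1690 + 0.142·0.8310) = 0.16545/0.28345 = 0.5837.
Update on result 2 ('alert'): P(H) ← 0.979·0.5837 / (0.979·0.5837 + 0.142·0.4163) = 0.57144/0.63056 = 0.9062.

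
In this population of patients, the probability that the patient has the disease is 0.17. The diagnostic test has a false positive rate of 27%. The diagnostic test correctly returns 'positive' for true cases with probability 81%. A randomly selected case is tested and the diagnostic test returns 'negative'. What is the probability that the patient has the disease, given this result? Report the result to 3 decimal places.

Write H for 'the patient has the disease'. Prior odds H:¬H = 0.17/0.83 = 0.20482. For the 'negative' outcome, the likelihood ratio is 0.19/0.73 = 0.26027.
Posterior odds = 0.20482 × 0.26027 = 0.053309, so P(H|E) = 0.053309/(1+0.053309) = 0.051.

P(H | E) ≈ 0.051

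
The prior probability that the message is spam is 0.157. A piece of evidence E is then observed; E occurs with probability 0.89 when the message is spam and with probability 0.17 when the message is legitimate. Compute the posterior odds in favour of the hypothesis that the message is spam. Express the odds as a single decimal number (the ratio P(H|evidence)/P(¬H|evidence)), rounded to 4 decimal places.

Posterior odds ≈ 0.9750

Prior odds = 0.157/(1−0.157) = 0.18624. In log-odds, ln(0.18624) = -1.6807.
Add log likelihood ratio: ln(5.2353) = 1.6554.
Posterior log-odds = -0.025298, so posterior odds = exp(-0.025298) = 0.97502.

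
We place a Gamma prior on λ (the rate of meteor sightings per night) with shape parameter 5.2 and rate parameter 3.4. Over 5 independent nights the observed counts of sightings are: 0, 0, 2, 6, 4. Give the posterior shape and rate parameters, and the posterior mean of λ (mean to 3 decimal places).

The Poisson likelihood adds the total count to the shape and the number of exposure periods to the rate. Here ∑xᵢ = 12 and n = 5, so shape 5.2→17.2 and rate 3.4→8.4.
E[λ | data] = 17.2/8.4 = 2.048.

Posterior: Gamma(shape=17.2, rate=8.4); mean ≈ 2.048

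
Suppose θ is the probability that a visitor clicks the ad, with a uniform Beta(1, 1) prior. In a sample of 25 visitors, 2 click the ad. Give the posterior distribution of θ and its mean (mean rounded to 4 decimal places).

Observing 2 successes and 23 failures updates Beta(1, 1) by adding the success and failure counts to the two shape parameters: α = 1+2 = 3, β = 1+23 = 24.
Posterior mean = α/(α+β) = 3/27 = 0.1111.

Posterior: Beta(3, 24); mean ≈ 0.1111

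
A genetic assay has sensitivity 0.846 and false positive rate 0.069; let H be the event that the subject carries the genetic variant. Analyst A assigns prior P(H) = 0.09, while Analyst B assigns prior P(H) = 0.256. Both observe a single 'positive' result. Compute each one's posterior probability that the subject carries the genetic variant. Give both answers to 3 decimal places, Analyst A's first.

P('+'|H) = 0.846, P('+'|¬H) = 0.069.
Analyst A: numerator 0.846·0.09 = 0.076140; evidence = 0.076140+0.069·0.91 = 0.13893; posterior = 0.548.
Analyst B: numerator 0.846·0.256 = 0.21658; evidence = 0.21658+0.069·0.744 = 0.26791; posterior = 0.808.

Analyst A: 0.548; Analyst B: 0.808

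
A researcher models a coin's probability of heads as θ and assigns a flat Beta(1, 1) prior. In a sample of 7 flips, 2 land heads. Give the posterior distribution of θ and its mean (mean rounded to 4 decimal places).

Posterior: Beta(3, 6); mean ≈ 0.3333

Observing 2 successes and 5 failures updates Beta(1, 1) by adding the success and failure counts to the two shape parameters: α = 1+2 = 3, β = 1+5 = 6.
Posterior mean = α/(α+β) = 3/9 = 0.3333.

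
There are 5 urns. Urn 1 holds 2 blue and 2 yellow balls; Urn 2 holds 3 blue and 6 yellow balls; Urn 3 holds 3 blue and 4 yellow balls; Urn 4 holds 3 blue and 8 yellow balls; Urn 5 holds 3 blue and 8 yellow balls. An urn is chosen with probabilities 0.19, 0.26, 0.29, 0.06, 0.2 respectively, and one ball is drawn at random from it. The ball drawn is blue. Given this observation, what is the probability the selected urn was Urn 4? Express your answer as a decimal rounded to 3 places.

P(blue|Urn 1) = 0.5; P(blue|Urn 2) = 0.3333; P(blue|Urn 3) = 0.4286; P(blue|Urn 4) = 0.2727; P(blue|Urn 5) = 0.2727.
Prior × likelihood for each source: 0.19·0.5=0.09500, 0.26·0.3333=0.08667, 0.29·0.4286=0.1243, 0.06·0.2727=0.01636, 0.2·0.2727=0.05455. Summing gives P(blue) = 0.37686.
P(Urn 4 | blue) = 0.01636 / 0.37686 = 0.043.

Posterior probability ≈ 0.043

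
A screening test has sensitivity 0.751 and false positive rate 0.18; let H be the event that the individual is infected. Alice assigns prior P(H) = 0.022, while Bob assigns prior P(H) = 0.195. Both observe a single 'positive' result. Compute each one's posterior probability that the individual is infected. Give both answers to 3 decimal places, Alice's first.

P('+'|H) = 0.751, P('+'|¬H) = 0.18.
Alice: numerator 0.751·0.022 = 0.016522; evidence = 0.016522+0.18·0.978 = 0.19256; posterior = 0.086.
Bob: numerator 0.751·0.195 = 0.14644; evidence = 0.14644+0.18·0.805 = 0.29134; posterior = 0.503.

Alice: 0.086; Bob: 0.503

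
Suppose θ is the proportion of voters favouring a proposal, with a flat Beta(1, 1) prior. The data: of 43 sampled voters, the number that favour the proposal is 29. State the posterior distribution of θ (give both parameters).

The binomial likelihood is conjugate to the Beta prior: with 29 successes and 14 failures, the posterior is Beta(1+29, 1+14) = Beta(30, 15).

Posterior: Beta(30, 15)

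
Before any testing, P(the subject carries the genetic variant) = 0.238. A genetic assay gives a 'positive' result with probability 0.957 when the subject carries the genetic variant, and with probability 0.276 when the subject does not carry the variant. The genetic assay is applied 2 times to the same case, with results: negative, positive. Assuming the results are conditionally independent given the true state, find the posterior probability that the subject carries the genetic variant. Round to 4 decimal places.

Let H be the event that the subject carries the genetic variant; start with P(H) = 0.238. P('positive'|H) = 0.957, P('positive'|¬H) = 0.276.
Update on result 1 ('negative'): P(H) ← 0.043·0.2380 / (0.043·0.2380 + 0.724·0.7620) = 0.010234/0.56192 = 0.0182.
Update on result 2 ('positive'): P(H) ← 0.957·0.0182 / (0.957·0.0182 + 0.276·0.9818) = 0.017429/0.28840 = 0.0604.

Posterior P(H) ≈ 0.0604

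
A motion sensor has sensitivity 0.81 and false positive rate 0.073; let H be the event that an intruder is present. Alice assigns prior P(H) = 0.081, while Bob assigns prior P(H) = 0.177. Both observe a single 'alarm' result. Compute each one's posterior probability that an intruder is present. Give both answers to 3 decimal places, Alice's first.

The likelihood ratio for an 'alarm' result is 0.81/0.073 = 11.096.
Alice: prior odds 0.081/0.919 = 0.088139; posterior odds 0.97798; posterior probability 0.494.
Bob: prior odds 0.177/0.823 = 0.21507; posterior odds 2.3864; posterior probability 0.705.

Alice: 0.494; Bob: 0.705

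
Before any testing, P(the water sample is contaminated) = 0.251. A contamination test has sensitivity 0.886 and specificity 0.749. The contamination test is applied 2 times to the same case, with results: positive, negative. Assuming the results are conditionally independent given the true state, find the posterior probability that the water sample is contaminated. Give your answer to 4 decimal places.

Posterior P(H) ≈ 0.1526

Let H be the event that the water sample is contaminated; start with P(H) = 0.251. P('positive'|H) = 0.886, P('positive'|¬H) = 0.251.
Update on result 1 ('positive'): P(H) ← 0.886·0.2510 / (0.886·0.2510 + 0.251·0.7490) = 0.22239/0.41038 = 0.5419.
Update on result 2 ('negative'): P(H) ← 0.114·0.5419 / (0.114·0.5419 + 0.749·0.4581) = 0.061776/0.40490 = 0.1526.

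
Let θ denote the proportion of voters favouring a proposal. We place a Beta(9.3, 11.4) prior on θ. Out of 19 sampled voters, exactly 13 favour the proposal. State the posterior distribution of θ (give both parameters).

Posterior: Beta(22.3, 17.4)

Observing 13 successes and 6 failures updates Beta(9.3, 11.4) by adding the success and failure counts to the two shape parameters: α = 9.3+13 = 22.3, β = 11.4+6 = 17.4.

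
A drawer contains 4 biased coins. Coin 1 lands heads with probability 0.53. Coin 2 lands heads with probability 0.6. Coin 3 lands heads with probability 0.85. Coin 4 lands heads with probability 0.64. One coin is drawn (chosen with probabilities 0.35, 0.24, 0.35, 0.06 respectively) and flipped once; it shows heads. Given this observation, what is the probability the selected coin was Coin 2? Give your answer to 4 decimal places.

Posterior probability ≈ 0.2164

Tabulate prior·likelihood by source: [1] prior 0.35, lik 0.53, product 0.1855; [2] prior 0.24, lik 0.6, product 0.1440; [3] prior 0.35, lik 0.85, product 0.2975; [4] prior 0.06, lik 0.64, product 0.03840.
Normalizing constant = 0.66540; the posterior for Coin 2 is its product over the sum, 0.1440/0.66540 = 0.2164.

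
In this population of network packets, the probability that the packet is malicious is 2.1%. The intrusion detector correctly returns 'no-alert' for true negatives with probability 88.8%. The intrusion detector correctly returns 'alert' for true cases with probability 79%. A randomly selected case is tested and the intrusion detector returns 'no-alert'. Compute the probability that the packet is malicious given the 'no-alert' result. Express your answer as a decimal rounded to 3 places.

P(H | E) ≈ 0.005

Let H be the event that the packet is malicious. P(H) = 0.021, so P(¬H) = 0.979. With E the 'no-alert' result, P(E|H) = 0.21 and P(E|¬H) = 0.888.
P(E) = 0.21·0.021 + 0.888·0.979 = 0.0044100 + 0.86935 = 0.87376.
By Bayes' theorem, P(H|E) = 0.0044100 / 0.87376 = 0.005.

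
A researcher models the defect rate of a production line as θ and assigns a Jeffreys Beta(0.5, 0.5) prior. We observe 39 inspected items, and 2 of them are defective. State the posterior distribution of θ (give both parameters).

The binomial likelihood is conjugate to the Beta prior: with 2 successes and 37 failures, the posterior is Beta(0.5+2, 0.5+37) = Beta(2.5, 37.5).

Posterior: Beta(2.5, 37.5)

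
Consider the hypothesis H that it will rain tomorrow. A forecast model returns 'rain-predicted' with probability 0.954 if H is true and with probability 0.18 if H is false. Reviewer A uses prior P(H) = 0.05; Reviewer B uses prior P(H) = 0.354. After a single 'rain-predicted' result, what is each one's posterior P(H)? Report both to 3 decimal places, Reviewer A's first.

Reviewer A: 0.218; Reviewer B: 0.744

The likelihood ratio for a 'rain-predicted' result is 0.954/0.18 = 5.3000.
Reviewer A: prior odds 0.05/0.95 = 0.052632; posterior odds 0.27895; posterior probability 0.218.
Reviewer B: prior odds 0.354/0.646 = 0.54799; posterior odds 2.9043; posterior probability 0.744.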